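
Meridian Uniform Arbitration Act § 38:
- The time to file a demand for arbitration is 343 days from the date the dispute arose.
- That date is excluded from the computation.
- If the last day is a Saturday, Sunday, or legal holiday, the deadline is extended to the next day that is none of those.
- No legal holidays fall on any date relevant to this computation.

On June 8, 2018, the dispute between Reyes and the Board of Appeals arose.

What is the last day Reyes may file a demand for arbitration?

343 days after June 8, 2018 is May 17, 2019.
May 17, 2019 is a Friday and not a legal holiday, so no extension applies.

May 17, 2019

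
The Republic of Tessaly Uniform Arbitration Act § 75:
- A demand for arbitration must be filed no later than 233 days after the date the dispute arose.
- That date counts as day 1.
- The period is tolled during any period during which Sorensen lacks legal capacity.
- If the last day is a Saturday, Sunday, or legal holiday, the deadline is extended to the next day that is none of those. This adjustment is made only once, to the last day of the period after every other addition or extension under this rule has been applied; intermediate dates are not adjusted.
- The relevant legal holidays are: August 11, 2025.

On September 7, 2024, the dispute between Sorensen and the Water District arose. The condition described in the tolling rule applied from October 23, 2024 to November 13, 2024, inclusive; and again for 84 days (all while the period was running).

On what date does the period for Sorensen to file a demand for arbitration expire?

August 12, 2025

Counting September 7, 2024 as day 1, day 233 is April 27, 2025.
From October 23, 2024 through November 13, 2024 inclusive is 22 days; tolling adds 22 days: April 27, 2025 + 22 days = May 19, 2025.
Tolling adds 84 days: May 19, 2025 + 84 days = August 11, 2025.
August 11, 2025 is a listed holiday. The next qualifying day is August 12, 2025.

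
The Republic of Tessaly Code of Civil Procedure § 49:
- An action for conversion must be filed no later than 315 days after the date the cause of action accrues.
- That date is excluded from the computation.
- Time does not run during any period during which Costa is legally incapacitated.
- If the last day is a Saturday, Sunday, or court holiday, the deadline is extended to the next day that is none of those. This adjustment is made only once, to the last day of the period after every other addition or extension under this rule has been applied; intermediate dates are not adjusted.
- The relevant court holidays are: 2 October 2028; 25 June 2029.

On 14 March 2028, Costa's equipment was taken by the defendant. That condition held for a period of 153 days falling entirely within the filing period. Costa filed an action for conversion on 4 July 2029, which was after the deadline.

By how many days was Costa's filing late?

8 days

315 days after 14 March 2028 is January 23, 2029.
Tolling adds 153 days: January 23, 2029 + 153 days = June 25, 2029.
June 25, 2029 is a listed holiday. The next qualifying day is June 26, 2029.
The deadline is June 26, 2029; from June 26, 2029 to July 4, 2029 is 8 days.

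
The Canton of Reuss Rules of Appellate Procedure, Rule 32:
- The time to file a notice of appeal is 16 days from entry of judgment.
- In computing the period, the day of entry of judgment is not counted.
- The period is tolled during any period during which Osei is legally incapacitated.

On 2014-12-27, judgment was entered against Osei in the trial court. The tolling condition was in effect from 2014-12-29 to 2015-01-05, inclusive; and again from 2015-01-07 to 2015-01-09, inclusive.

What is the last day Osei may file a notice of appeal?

16 days after 2014-12-27 is January 12, 2015.
From December 29, 2014 through January 5, 2015 inclusive is 8 days; tolling adds 8 days: January 12, 2015 + 8 days = January 20, 2015.
From January 7, 2015 through January 9, 2015 inclusive is 3 days; tolling adds 3 days: January 20, 2015 + 3 days = January 23, 2015.

January 23, 2015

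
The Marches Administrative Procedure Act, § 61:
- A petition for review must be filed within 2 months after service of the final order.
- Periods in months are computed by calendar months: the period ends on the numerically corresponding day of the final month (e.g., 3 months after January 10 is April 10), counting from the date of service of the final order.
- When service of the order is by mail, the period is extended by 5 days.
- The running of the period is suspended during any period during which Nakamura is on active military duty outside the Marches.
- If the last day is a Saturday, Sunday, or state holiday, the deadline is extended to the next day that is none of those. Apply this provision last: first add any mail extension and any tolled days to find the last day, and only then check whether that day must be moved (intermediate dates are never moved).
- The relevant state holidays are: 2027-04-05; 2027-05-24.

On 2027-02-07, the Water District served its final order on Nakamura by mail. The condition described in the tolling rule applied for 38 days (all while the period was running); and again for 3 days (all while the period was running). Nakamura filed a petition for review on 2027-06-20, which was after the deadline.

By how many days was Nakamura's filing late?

26 days

2 months after 2027-02-07 is April 7, 2027.
Service was by mail, adding 5 days: April 7, 2027 + 5 days = April 12, 2027.
Tolling adds 38 days: April 12, 2027 + 38 days = May 20, 2027.
Tolling adds 3 days: May 20, 2027 + 3 days = May 23, 2027.
May 23, 2027 is Sunday; May 24, 2027 is a listed holiday. The next qualifying day is May 25, 2027.
The deadline is May 25, 2027; from May 25, 2027 to June 20, 2027 is 26 days.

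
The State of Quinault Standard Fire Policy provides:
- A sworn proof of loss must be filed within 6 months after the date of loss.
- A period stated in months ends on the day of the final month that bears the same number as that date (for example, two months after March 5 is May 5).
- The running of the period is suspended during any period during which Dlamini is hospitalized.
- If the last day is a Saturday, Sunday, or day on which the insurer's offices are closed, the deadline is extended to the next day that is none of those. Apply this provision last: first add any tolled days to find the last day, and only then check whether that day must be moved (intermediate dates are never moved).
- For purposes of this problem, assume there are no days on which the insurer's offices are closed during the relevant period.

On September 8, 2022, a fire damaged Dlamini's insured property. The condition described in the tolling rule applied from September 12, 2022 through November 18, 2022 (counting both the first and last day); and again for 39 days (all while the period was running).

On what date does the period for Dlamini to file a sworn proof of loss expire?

June 23, 2023

6 months after September 8, 2022 is March 8, 2023.
From September 12, 2022 through November 18, 2022 inclusive is 68 days; tolling adds 68 days: March 8, 2023 + 68 days = May 15, 2023.
Tolling adds 39 days: May 15, 2023 + 39 days = June 23, 2023.
June 23, 2023 is a Friday and not a day on which the insurer's offices are closed, so no extension applies.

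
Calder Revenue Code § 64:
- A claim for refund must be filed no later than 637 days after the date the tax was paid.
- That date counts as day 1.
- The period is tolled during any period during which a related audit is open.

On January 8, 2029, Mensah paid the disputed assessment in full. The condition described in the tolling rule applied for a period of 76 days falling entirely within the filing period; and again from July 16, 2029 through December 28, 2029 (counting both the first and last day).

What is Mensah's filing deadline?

Counting January 8, 2029 as day 1, day 637 is October 6, 2030.
Tolling adds 76 days: October 6, 2030 + 76 days = December 21, 2030.
From July 16, 2029 through December 28, 2029 inclusive is 166 days; tolling adds 166 days: December 21, 2030 + 166 days = June 5, 2031.

June 5, 2031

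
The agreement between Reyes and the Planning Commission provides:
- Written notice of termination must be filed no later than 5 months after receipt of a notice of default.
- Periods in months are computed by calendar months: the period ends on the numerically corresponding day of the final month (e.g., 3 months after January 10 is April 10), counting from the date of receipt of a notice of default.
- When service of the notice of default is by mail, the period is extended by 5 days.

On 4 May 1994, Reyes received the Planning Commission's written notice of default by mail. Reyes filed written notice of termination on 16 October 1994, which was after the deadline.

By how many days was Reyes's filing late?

7 days

5 months after 4 May 1994 is October 4, 1994.
Service was by mail, adding 5 days: October 4, 1994 + 5 days = October 9, 1994.
The deadline is October 9, 1994; from October 9, 1994 to October 16, 1994 is 7 days.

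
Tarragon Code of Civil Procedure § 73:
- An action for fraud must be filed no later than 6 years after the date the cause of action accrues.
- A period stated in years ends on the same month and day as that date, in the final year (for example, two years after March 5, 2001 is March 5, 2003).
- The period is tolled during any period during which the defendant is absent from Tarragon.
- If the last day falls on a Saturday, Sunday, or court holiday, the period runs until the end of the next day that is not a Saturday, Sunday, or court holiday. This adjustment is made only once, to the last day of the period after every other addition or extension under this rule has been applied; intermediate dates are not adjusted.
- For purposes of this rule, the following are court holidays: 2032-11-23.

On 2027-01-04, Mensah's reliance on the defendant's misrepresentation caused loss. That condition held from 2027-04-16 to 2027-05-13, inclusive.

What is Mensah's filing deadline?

6 years after 2027-01-04 is January 4, 2033.
From April 16, 2027 through May 13, 2027 inclusive is 28 days; tolling adds 28 days: January 4, 2033 + 28 days = February 1, 2033.
February 1, 2033 is a Tuesday and not a court holiday, so no extension applies.

February 1, 2033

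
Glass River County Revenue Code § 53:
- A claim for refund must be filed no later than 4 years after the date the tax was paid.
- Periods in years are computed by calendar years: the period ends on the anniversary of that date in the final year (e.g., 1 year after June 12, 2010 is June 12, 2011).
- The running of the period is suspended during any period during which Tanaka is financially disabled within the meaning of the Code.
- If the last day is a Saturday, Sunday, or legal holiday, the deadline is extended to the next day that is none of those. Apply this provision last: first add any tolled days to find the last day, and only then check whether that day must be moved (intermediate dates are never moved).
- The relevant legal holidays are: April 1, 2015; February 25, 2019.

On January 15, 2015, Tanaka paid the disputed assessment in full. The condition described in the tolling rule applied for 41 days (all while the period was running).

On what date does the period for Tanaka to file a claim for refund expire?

February 26, 2019

4 years after January 15, 2015 is January 15, 2019.
Tolling adds 41 days: January 15, 2019 + 41 days = February 25, 2019.
February 25, 2019 is a listed holiday. The next qualifying day is February 26, 2019.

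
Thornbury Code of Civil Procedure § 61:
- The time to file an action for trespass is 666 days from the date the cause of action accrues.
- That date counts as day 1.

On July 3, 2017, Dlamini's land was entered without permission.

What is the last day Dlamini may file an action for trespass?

Counting July 3, 2017 as day 1, day 666 is April 29, 2019.

April 29, 2019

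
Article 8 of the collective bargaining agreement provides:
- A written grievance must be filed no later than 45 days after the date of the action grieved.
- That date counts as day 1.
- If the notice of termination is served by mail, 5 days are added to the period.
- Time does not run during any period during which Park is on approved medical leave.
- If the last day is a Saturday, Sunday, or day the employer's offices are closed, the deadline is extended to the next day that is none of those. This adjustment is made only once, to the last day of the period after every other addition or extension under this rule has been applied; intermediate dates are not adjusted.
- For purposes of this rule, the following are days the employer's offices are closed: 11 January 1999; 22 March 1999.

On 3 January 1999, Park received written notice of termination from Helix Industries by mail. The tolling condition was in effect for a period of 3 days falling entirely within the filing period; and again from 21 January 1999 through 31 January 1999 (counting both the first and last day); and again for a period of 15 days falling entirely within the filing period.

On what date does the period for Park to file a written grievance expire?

March 23, 1999

Counting 3 January 1999 as day 1, day 45 is February 16, 1999.
Service was by mail, adding 5 days: February 16, 1999 + 5 days = February 21, 1999.
Tolling adds 3 days: February 21, 1999 + 3 days = February 24, 1999.
From January 21, 1999 through January 31, 1999 inclusive is 11 days; tolling adds 11 days: February 24, 1999 + 11 days = March 7, 1999.
Tolling adds 15 days: March 7, 1999 + 15 days = March 22, 1999.
March 22, 1999 is a listed holiday. The next qualifying day is March 23, 1999.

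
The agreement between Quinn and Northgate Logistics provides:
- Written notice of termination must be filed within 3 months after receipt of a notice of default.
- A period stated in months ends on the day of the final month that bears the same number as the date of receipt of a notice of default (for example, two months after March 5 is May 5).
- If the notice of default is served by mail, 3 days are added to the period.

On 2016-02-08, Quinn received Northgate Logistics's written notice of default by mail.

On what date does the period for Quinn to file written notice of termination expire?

May 11, 2016

3 months after 2016-02-08 is May 8, 2016.
Service was by mail, adding 3 days: May 8, 2016 + 3 days = May 11, 2016.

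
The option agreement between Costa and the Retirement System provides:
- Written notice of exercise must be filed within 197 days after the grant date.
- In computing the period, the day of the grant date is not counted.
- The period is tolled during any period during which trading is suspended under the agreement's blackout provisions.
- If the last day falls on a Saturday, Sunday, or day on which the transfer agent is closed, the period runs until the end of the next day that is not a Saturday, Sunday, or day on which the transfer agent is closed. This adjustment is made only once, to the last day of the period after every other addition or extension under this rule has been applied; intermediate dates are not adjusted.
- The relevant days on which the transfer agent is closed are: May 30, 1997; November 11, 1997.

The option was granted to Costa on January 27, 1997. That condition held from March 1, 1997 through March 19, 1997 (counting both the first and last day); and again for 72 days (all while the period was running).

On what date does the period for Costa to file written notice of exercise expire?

November 12, 1997

197 days after January 27, 1997 is August 12, 1997.
From March 1, 1997 through March 19, 1997 inclusive is 19 days; tolling adds 19 days: August 12, 1997 + 19 days = August 31, 1997.
Tolling adds 72 days: August 31, 1997 + 72 days = November 11, 1997.
November 11, 1997 is a listed holiday. The next qualifying day is November 12, 1997.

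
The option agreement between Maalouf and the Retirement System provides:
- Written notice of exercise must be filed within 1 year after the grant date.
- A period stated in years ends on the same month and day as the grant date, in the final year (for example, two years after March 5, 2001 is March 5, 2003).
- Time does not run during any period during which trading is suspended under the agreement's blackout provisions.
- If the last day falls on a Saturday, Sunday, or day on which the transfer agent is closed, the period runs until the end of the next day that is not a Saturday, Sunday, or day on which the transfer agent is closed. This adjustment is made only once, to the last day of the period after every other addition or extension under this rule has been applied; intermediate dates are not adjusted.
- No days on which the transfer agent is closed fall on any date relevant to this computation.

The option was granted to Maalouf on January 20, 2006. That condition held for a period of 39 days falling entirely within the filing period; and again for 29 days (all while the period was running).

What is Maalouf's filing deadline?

1 year after January 20, 2006 is January 20, 2007.
Tolling adds 39 days: January 20, 2007 + 39 days = February 28, 2007.
Tolling adds 29 days: February 28, 2007 + 29 days = March 29, 2007.
March 29, 2007 is a Thursday and not a day on which the transfer agent is closed, so no extension applies.

March 29, 2007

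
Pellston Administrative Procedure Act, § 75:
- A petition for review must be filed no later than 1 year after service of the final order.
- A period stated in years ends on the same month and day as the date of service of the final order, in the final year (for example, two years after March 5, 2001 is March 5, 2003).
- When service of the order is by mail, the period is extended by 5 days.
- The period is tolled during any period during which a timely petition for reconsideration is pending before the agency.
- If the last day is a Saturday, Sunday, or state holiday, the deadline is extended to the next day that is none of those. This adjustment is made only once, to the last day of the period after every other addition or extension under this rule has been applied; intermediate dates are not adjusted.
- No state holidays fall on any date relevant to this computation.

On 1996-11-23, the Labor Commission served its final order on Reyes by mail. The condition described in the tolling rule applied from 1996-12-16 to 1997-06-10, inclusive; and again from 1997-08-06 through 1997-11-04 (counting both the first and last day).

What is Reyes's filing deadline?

August 24, 1998

1 year after 1996-11-23 is November 23, 1997.
Service was by mail, adding 5 days: November 23, 1997 + 5 days = November 28, 1997.
From December 16, 1996 through June 10, 1997 inclusive is 177 days; tolling adds 177 days: November 28, 1997 + 177 days = May 24, 1998.
From August 6, 1997 through November 4, 1997 inclusive is 91 days; tolling adds 91 days: May 24, 1998 + 91 days = August 23, 1998.
August 23, 1998 is Sunday. The next qualifying day is August 24, 1998.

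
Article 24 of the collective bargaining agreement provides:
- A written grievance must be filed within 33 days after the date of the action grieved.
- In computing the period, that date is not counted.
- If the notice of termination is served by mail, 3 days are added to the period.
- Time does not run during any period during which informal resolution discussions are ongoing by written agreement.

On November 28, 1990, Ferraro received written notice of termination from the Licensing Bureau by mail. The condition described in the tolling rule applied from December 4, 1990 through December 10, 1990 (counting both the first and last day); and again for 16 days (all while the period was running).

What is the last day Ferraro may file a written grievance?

33 days after November 28, 1990 is December 31, 1990.
Service was by mail, adding 3 days: December 31, 1990 + 3 days = January 3, 1991.
From December 4, 1990 through December 10, 1990 inclusive is 7 days; tolling adds 7 days: January 3, 1991 + 7 days = January 10, 1991.
Tolling adds 16 days: January 10, 1991 + 16 days = January 26, 1991.

January 26, 1991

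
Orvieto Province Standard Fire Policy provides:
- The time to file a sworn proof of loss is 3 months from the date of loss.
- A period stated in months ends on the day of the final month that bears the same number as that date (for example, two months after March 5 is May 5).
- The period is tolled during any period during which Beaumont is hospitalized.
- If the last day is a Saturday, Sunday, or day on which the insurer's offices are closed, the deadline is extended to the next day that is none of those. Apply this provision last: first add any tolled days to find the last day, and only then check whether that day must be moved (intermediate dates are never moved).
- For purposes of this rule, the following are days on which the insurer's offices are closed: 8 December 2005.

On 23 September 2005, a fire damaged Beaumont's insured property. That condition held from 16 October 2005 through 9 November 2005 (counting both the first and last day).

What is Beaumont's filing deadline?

January 17, 2006

3 months after 23 September 2005 is December 23, 2005.
From October 16, 2005 through November 9, 2005 inclusive is 25 days; tolling adds 25 days: December 23, 2005 + 25 days = January 17, 2006.
January 17, 2006 is a Tuesday and not a day on which the insurer's offices are closed, so no extension applies.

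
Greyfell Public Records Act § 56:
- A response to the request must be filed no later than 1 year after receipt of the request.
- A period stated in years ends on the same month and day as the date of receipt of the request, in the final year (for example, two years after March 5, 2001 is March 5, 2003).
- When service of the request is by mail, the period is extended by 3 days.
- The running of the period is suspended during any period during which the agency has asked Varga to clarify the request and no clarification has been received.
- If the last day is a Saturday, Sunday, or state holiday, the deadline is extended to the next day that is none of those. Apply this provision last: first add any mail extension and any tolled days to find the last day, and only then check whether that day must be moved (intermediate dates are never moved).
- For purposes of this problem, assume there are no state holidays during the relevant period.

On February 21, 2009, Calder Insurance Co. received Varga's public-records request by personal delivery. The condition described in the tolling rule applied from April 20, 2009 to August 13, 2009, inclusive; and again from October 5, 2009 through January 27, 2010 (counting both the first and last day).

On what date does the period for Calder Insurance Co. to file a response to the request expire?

1 year after February 21, 2009 is February 21, 2010.
Service was not by mail, so no mail extension applies.
From April 20, 2009 through August 13, 2009 inclusive is 116 days; tolling adds 116 days: February 21, 2010 + 116 days = June 17, 2010.
From October 5, 2009 through January 27, 2010 inclusive is 115 days; tolling adds 115 days: June 17, 2010 + 115 days = October 10, 2010.
October 10, 2010 is Sunday. The next qualifying day is October 11, 2010.

October 11, 2010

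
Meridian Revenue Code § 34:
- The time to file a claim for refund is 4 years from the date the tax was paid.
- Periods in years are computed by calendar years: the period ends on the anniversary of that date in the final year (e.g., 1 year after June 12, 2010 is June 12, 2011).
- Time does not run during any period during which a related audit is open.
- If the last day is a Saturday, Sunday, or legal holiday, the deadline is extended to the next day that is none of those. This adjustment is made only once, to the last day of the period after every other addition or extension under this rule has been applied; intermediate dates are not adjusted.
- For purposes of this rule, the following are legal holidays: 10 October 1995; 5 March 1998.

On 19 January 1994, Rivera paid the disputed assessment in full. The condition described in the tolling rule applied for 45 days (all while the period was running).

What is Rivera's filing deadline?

4 years after 19 January 1994 is January 19, 1998.
Tolling adds 45 days: January 19, 1998 + 45 days = March 5, 1998.
March 5, 1998 is a listed holiday. The next qualifying day is March 6, 1998.

March 6, 1998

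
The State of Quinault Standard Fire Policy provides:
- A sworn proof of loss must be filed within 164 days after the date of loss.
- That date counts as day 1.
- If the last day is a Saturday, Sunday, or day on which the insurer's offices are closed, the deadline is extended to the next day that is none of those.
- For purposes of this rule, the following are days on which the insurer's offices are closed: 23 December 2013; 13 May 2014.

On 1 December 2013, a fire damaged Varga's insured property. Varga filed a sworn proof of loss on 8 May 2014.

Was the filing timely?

Yes

Counting 1 December 2013 as day 1, day 164 is May 13, 2014.
May 13, 2014 is a listed holiday. The next qualifying day is May 14, 2014.
The deadline is May 14, 2014; the filing on May 8, 2014 is on or before that date.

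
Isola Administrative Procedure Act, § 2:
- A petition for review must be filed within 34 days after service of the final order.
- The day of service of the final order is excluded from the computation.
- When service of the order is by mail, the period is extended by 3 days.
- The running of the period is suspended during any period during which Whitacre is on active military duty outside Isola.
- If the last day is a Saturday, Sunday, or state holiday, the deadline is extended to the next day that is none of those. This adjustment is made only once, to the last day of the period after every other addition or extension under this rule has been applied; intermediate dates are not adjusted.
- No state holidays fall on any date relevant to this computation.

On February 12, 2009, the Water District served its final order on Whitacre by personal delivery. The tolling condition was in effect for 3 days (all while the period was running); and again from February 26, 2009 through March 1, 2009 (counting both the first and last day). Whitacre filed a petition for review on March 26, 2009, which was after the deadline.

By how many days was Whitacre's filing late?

1 day

34 days after February 12, 2009 is March 18, 2009.
Service was not by mail, so no mail extension applies.
Tolling adds 3 days: March 18, 2009 + 3 days = March 21, 2009.
From February 26, 2009 through March 1, 2009 inclusive is 4 days; tolling adds 4 days: March 21, 2009 + 4 days = March 25, 2009.
March 25, 2009 is a Wednesday and not a state holiday, so no extension applies.
The deadline is March 25, 2009; from March 25, 2009 to March 26, 2009 is 1 days.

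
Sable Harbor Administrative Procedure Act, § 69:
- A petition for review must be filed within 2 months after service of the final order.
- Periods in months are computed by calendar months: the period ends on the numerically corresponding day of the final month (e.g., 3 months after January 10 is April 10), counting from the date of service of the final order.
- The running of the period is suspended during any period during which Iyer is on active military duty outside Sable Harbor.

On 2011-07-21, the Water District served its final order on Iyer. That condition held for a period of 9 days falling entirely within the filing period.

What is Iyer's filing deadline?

September 30, 2011

2 months after 2011-07-21 is September 21, 2011.
Tolling adds 9 days: September 21, 2011 + 9 days = September 30, 2011.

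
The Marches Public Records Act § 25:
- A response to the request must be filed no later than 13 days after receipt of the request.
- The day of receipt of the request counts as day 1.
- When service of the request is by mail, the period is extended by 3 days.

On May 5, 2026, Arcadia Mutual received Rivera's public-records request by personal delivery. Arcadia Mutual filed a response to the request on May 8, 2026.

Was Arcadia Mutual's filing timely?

Counting May 5, 2026 as day 1, day 13 is May 17, 2026.
Service was not by mail, so no mail extension applies.
The deadline is May 17, 2026; the filing on May 8, 2026 is on or before that date.

Yes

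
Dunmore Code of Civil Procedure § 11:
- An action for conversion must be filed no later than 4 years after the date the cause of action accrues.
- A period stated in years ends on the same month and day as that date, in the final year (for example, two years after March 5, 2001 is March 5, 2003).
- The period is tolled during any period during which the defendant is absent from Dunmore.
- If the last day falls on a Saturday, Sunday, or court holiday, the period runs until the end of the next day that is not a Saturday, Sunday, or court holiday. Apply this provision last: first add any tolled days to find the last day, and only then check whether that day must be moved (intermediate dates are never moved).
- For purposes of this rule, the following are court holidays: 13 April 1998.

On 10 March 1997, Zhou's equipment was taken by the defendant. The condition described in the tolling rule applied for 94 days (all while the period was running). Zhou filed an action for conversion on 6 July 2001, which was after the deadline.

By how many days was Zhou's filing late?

24 days

4 years after 10 March 1997 is March 10, 2001.
Tolling adds 94 days: March 10, 2001 + 94 days = June 12, 2001.
June 12, 2001 is a Tuesday and not a court holiday, so no extension applies.
The deadline is June 12, 2001; from June 12, 2001 to July 6, 2001 is 24 days.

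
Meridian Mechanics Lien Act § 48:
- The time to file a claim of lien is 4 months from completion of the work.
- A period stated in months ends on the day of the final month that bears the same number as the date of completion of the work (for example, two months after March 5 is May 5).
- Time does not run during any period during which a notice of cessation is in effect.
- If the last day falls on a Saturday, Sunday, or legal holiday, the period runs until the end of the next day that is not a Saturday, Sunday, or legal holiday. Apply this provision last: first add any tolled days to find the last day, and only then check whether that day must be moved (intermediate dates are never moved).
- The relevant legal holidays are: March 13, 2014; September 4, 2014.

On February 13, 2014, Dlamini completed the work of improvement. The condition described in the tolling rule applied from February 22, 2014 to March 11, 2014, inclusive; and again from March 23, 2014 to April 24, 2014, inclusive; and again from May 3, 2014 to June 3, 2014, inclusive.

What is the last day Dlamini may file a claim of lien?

September 5, 2014

4 months after February 13, 2014 is June 13, 2014.
From February 22, 2014 through March 11, 2014 inclusive is 18 days; tolling adds 18 days: June 13, 2014 + 18 days = July 1, 2014.
From March 23, 2014 through April 24, 2014 inclusive is 33 days; tolling adds 33 days: July 1, 2014 + 33 days = August 3, 2014.
From May 3, 2014 through June 3, 2014 inclusive is 32 days; tolling adds 32 days: August 3, 2014 + 32 days = September 4, 2014.
September 4, 2014 is a listed holiday. The next qualifying day is September 5, 2014.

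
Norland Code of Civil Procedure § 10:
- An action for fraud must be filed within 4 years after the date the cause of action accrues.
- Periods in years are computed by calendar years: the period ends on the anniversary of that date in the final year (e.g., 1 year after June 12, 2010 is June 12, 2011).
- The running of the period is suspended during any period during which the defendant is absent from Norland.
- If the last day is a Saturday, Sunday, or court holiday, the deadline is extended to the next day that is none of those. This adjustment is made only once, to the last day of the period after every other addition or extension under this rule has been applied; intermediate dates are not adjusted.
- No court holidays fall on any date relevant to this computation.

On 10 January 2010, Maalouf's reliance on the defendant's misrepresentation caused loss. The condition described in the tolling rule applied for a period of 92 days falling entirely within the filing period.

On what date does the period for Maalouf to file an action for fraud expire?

April 14, 2014

4 years after 10 January 2010 is January 10, 2014.
Tolling adds 92 days: January 10, 2014 + 92 days = April 12, 2014.
April 12, 2014 is Saturday; April 13, 2014 is Sunday. The next qualifying day is April 14, 2014.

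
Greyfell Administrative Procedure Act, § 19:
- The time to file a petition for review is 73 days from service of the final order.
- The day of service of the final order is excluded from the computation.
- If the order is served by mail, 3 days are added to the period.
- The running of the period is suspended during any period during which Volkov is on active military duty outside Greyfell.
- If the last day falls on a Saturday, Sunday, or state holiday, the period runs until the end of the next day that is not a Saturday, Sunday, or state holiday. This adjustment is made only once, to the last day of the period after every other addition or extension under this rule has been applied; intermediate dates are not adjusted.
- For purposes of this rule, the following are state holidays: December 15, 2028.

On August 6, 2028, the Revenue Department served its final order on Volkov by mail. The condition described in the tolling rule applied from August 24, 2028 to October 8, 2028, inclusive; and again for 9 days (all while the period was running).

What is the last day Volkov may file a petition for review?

December 18, 2028

73 days after August 6, 2028 is October 18, 2028.
Service was by mail, adding 3 days: October 18, 2028 + 3 days = October 21, 2028.
From August 24, 2028 through October 8, 2028 inclusive is 46 days; tolling adds 46 days: October 21, 2028 + 46 days = December 6, 2028.
Tolling adds 9 days: December 6, 2028 + 9 days = December 15, 2028.
December 15, 2028 is a listed holiday; December 16, 2028 is Saturday; December 17, 2028 is Sunday. The next qualifying day is December 18, 2028.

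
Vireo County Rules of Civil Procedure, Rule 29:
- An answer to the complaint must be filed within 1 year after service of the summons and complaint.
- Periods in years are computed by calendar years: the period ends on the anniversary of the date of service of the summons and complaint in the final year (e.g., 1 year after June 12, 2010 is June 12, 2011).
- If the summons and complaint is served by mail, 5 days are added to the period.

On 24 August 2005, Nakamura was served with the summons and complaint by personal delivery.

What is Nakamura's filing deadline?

August 24, 2006

1 year after 24 August 2005 is August 24, 2006.
Service was not by mail, so no mail extension applies.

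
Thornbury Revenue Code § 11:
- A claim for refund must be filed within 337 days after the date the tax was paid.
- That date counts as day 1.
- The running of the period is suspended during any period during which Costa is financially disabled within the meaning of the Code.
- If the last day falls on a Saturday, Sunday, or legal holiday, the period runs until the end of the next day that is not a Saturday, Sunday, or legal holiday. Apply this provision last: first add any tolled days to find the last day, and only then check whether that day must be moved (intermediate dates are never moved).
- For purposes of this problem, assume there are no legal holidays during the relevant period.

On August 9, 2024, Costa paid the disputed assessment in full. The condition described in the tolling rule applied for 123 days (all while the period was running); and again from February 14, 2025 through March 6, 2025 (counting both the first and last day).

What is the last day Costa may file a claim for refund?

Counting August 9, 2024 as day 1, day 337 is July 11, 2025.
Tolling adds 123 days: July 11, 2025 + 123 days = November 11, 2025.
From February 14, 2025 through March 6, 2025 inclusive is 21 days; tolling adds 21 days: November 11, 2025 + 21 days = December 2, 2025.
December 2, 2025 is a Tuesday and not a legal holiday, so no extension applies.

December 2, 2025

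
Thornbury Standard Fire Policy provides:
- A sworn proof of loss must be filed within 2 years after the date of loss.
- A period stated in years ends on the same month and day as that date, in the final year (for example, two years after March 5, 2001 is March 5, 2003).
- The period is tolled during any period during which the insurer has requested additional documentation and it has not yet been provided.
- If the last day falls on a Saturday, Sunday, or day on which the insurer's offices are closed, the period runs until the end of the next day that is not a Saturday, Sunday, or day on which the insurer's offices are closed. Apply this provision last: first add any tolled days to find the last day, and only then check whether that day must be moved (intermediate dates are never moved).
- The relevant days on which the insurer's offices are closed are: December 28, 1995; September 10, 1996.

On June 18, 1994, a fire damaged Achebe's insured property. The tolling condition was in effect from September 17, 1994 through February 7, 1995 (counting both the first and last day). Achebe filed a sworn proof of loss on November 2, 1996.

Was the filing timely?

Yes

2 years after June 18, 1994 is June 18, 1996.
From September 17, 1994 through February 7, 1995 inclusive is 144 days; tolling adds 144 days: June 18, 1996 + 144 days = November 9, 1996.
November 9, 1996 is Saturday; November 10, 1996 is Sunday. The next qualifying day is November 11, 1996.
The deadline is November 11, 1996; the filing on November 2, 1996 is on or before that date.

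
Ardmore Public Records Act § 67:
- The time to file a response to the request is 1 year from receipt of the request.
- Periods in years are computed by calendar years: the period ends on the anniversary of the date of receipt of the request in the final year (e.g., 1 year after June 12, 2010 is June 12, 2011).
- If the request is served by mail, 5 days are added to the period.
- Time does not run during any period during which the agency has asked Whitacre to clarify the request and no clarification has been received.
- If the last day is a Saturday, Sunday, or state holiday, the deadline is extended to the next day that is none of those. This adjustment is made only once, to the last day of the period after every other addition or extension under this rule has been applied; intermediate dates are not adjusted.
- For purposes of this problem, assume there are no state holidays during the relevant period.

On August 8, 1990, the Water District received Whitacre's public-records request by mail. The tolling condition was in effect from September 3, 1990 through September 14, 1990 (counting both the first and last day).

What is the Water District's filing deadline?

1 year after August 8, 1990 is August 8, 1991.
Service was by mail, adding 5 days: August 8, 1991 + 5 days = August 13, 1991.
From September 3, 1990 through September 14, 1990 inclusive is 12 days; tolling adds 12 days: August 13, 1991 + 12 days = August 25, 1991.
August 25, 1991 is Sunday. The next qualifying day is August 26, 1991.

August 26, 1991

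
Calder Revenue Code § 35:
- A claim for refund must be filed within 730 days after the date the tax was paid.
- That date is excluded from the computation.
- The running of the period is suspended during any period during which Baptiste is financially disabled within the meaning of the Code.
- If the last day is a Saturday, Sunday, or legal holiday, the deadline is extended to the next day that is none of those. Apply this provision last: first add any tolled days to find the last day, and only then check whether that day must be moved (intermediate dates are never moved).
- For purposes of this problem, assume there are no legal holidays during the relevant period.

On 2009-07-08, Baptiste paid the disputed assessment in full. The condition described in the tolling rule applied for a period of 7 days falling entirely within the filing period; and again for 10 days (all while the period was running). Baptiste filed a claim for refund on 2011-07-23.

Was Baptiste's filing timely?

730 days after 2009-07-08 is July 8, 2011.
Tolling adds 7 days: July 8, 2011 + 7 days = July 15, 2011.
Tolling adds 10 days: July 15, 2011 + 10 days = July 25, 2011.
July 25, 2011 is a Monday and not a legal holiday, so no extension applies.
The deadline is July 25, 2011; the filing on July 23, 2011 is on or before that date.

Yes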